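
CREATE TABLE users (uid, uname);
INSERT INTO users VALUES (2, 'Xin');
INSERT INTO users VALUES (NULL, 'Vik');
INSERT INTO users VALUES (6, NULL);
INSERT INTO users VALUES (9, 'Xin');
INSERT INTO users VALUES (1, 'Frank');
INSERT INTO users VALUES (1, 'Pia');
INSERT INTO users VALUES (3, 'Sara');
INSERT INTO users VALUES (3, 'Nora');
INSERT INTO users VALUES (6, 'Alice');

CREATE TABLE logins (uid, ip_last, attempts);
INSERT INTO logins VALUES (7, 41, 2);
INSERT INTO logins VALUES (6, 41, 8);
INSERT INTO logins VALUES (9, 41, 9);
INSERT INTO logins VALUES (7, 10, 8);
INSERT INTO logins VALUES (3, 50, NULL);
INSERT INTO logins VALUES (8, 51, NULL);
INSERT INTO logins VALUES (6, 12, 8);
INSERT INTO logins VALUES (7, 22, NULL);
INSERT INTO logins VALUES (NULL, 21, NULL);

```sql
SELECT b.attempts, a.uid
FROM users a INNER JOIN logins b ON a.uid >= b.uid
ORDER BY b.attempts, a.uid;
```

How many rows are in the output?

16

INNER JOIN keeps only pairs where the ON condition holds.
Matching on a.uid >= b.uid. A NULL in a compared column never satisfies the condition.
- a row (uid=2): no match → dropped.
- a row (uid=NULL): no match → dropped.
- a row (uid=6): matches 3 b row(s) → 3 output row(s).
- a row (uid=9): matches 8 b row(s) → 8 output row(s).
- a row (uid=1): no match → dropped.
- a row (uid=1): no match → dropped.
- a row (uid=3): matches 1 b row(s) → 1 output row(s).
- a row (uid=3): matches 1 b row(s) → 1 output row(s).
- a row (uid=6): matches 3 b row(s) → 3 output row(s).
Total: 16 rows.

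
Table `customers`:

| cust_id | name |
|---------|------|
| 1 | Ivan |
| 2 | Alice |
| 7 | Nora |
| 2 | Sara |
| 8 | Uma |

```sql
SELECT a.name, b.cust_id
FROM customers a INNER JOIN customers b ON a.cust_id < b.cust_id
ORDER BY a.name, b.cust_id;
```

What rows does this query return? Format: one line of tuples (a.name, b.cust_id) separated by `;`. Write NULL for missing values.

(Alice, 7); (Alice, 8); (Ivan, 2); (Ivan, 2); (Ivan, 7); (Ivan, 8); (Nora, 8); (Sara, 7); (Sara, 8)

INNER JOIN keeps only pairs where the ON condition holds.
Matching on a.cust_id < b.cust_id.
- a row (cust_id=1): matches 4 b row(s) → 4 output row(s).
- a row (cust_id=2): matches 2 b row(s) → 2 output row(s).
- a row (cust_id=7): matches 1 b row(s) → 1 output row(s).
- a row (cust_id=2): matches 2 b row(s) → 2 output row(s).
- a row (cust_id=8): no match → dropped.
After projecting and ordering:
a.name | b.cust_id
Alice | 7
Alice | 8
Ivan | 2
Ivan | 2
Ivan | 7
Ivan | 8
Nora | 8
Sara | 7
Sara | 8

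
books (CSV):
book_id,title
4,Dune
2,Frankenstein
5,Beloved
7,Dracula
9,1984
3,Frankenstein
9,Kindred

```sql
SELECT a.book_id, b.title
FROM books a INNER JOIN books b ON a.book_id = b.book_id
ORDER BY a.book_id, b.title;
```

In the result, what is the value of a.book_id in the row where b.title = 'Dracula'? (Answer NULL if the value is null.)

INNER JOIN keeps only pairs where the ON condition holds.
Matching on a.book_id = b.book_id.
- a[0] book_id=4 → 1 match(es) in b → 1 row(s).
- a[1] book_id=2 → 1 match(es) in b → 1 row(s).
- a[2] book_id=5 → 1 match(es) in b → 1 row(s).
- a[3] book_id=7 → 1 match(es) in b → 1 row(s).
- a[4] book_id=9 → 2 match(es) in b → 2 row(s).
- a[5] book_id=3 → 1 match(es) in b → 1 row(s).
- a[6] book_id=9 → 2 match(es) in b → 2 row(s).

7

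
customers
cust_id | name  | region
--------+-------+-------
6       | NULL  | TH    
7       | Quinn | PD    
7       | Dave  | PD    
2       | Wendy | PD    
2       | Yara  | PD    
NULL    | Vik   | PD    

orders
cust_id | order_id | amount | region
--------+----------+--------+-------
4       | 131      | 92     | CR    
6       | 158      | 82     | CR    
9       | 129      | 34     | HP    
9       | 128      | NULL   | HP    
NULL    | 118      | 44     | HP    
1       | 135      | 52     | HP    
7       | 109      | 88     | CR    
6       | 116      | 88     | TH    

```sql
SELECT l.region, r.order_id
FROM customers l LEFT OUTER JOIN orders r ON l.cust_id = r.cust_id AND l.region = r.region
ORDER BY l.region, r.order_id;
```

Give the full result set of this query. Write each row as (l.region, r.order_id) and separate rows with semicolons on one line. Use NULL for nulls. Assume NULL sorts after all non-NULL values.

(PD, NULL); (PD, NULL); (PD, NULL); (PD, NULL); (PD, NULL); (TH, 116)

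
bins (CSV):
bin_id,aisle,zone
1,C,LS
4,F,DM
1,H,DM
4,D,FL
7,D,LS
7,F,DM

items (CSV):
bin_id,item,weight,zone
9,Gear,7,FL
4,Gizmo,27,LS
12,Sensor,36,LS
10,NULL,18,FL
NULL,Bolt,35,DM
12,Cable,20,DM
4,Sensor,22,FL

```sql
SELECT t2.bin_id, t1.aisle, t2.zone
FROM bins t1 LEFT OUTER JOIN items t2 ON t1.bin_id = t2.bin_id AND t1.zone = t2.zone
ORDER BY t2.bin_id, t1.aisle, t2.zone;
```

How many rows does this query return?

LEFT JOIN keeps every row from `bins`; unmatched rows get NULL for `items`'s columns.
Matching on t1.bin_id = t2.bin_id AND t1.zone = t2.zone. A NULL in a compared column never satisfies the condition.
- t1[0] bin_id=1, zone=LS → no match; kept with NULLs on the t2 side.
- t1[1] bin_id=4, zone=DM → no match; kept with NULLs on the t2 side.
- t1[2] bin_id=1, zone=DM → no match; kept with NULLs on the t2 side.
- t1[3] bin_id=4, zone=FL → 1 match(es) in t2 → 1 row(s).
- t1[4] bin_id=7, zone=LS → no match; kept with NULLs on the t2 side.
- t1[5] bin_id=7, zone=DM → no match; kept with NULLs on the t2 side.
Total: 1 matched + 5 padded = 6 rows.

6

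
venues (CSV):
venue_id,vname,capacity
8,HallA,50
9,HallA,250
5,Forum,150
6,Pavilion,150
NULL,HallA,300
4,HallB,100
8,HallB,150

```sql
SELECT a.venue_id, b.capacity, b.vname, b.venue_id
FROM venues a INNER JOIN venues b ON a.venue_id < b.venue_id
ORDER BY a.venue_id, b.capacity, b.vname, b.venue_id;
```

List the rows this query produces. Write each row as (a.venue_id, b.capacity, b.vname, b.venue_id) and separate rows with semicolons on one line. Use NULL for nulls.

(4, 50, HallA, 8); (4, 150, Forum, 5); (4, 150, HallB, 8); (4, 150, Pavilion, 6); (4, 250, HallA, 9); (5, 50, HallA, 8); (5, 150, HallB, 8); (5, 150, Pavilion, 6); (5, 250, HallA, 9); (6, 50, HallA, 8); (6, 150, HallB, 8); (6, 250, HallA, 9); (8, 250, HallA, 9); (8, 250, HallA, 9)

INNER JOIN keeps only pairs where the ON condition holds.
Matching on a.venue_id < b.venue_id. A NULL in a compared column never satisfies the condition.
Matched pairs: 14.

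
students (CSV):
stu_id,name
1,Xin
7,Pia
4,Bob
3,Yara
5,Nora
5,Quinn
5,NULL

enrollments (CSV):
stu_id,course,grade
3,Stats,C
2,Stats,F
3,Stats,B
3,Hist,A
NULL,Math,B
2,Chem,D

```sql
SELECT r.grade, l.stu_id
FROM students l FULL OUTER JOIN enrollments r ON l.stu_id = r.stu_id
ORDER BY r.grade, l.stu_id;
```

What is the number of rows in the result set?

FULL OUTER JOIN keeps every row from both sides; unmatched rows get NULL for the other side's columns.
Matching on l.stu_id = r.stu_id. A NULL in a compared column never satisfies the condition.
- stu_id=1: no r row matches, row kept with r columns NULL.
- stu_id=7: no r row matches, row kept with r columns NULL.
- stu_id=4: no r row matches, row kept with r columns NULL.
- stu_id=3: 3 matching r row(s), so 3 row(s) emitted.
- stu_id=5: no r row matches, row kept with r columns NULL.
- stu_id=5: no r row matches, row kept with r columns NULL.
- stu_id=5: no r row matches, row kept with r columns NULL.
- 3 row(s) from r found no l partner → padded with NULL.
Total: 3 matched + 9 padded = 12 rows.

12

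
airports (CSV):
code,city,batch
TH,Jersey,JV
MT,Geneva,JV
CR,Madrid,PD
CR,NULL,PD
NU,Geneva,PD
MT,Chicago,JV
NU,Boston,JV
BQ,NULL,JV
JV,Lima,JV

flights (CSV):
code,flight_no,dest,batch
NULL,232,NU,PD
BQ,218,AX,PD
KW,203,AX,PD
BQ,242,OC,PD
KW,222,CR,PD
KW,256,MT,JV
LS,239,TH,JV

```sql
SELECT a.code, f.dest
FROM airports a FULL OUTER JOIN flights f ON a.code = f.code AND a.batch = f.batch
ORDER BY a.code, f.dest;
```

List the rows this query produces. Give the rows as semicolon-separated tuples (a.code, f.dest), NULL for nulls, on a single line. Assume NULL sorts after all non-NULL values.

FULL OUTER JOIN keeps every row from both sides; unmatched rows get NULL for the other side's columns.
Matching on a.code = f.code AND a.batch = f.batch. A NULL in a compared column never satisfies the condition.
- a row (code=TH, batch=JV): no match → kept, f columns NULL.
- a row (code=MT, batch=JV): no match → kept, f columns NULL.
- a row (code=CR, batch=PD): no match → kept, f columns NULL.
- a row (code=CR, batch=PD): no match → kept, f columns NULL.
- a row (code=NU, batch=PD): no match → kept, f columns NULL.
- a row (code=MT, batch=JV): no match → kept, f columns NULL.
- a row (code=NU, batch=JV): no match → kept, f columns NULL.
- a row (code=BQ, batch=JV): no match → kept, f columns NULL.
- a row (code=JV, batch=JV): no match → kept, f columns NULL.
- 7 row(s) from f found no a partner → padded with NULL.

(BQ, NULL); (CR, NULL); (CR, NULL); (JV, NULL); (MT, NULL); (MT, NULL); (NU, NULL); (NU, NULL); (TH, NULL); (NULL, AX); (NULL, AX); (NULL, CR); (NULL, MT); (NULL, NU); (NULL, OC); (NULL, TH)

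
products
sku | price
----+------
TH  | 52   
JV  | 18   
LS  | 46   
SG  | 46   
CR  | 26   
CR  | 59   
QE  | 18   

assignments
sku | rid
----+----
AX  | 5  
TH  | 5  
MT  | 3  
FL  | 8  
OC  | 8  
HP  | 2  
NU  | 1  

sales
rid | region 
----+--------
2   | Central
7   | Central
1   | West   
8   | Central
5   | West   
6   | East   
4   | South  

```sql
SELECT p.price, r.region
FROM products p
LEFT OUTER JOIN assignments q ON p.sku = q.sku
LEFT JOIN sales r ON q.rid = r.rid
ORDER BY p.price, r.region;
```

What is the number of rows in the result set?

Step 1 — p LEFT JOIN q on sku → 7 row(s).
Then LEFT JOIN `sales r` on rid: each of those 7 rows is kept; rows whose q.rid has no match in r get NULL for r's columns.
Result: 7 row(s).

7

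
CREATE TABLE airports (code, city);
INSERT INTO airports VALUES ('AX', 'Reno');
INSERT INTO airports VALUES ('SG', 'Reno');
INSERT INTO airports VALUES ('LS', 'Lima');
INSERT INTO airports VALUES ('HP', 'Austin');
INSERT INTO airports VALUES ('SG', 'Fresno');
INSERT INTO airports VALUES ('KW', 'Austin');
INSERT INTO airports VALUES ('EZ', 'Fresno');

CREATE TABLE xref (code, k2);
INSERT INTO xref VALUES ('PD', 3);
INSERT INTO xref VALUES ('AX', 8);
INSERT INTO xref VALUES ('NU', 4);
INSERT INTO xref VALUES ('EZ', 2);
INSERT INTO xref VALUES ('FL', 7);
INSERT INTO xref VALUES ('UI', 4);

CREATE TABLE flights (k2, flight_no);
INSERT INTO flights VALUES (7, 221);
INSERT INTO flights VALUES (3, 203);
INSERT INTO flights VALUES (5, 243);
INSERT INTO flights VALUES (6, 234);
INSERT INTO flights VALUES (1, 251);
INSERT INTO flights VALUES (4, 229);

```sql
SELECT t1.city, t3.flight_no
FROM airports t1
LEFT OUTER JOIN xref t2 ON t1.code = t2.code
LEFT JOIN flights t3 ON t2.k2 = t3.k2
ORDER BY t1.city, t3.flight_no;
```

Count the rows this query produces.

7

Step 1 — t1 LEFT JOIN t2 on code → 7 row(s).
Then LEFT JOIN `flights t3` on k2: each of those 7 rows is kept; rows whose t2.k2 has no match in t3 get NULL for t3's columns.
Result: 7 row(s).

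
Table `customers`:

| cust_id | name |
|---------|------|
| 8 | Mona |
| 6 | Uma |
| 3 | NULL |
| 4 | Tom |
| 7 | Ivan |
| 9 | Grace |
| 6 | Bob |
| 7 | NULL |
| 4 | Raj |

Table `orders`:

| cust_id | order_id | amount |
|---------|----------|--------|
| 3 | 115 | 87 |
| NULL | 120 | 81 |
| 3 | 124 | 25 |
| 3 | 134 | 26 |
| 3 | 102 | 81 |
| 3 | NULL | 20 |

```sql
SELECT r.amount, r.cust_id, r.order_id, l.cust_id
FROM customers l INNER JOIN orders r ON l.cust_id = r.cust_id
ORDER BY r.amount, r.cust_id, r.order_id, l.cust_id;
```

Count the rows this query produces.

INNER JOIN keeps only pairs where the ON condition holds.
Matching on l.cust_id = r.cust_id. A NULL in a compared column never satisfies the condition.
- l (cust_id=8) has no partner → excluded.
- l (cust_id=6) has no partner → excluded.
- l (cust_id=3) pairs with 5 row(s) of r.
- l (cust_id=4) has no partner → excluded.
- l (cust_id=7) has no partner → excluded.
- l (cust_id=9) has no partner → excluded.
- l (cust_id=6) has no partner → excluded.
- l (cust_id=7) has no partner → excluded.
- l (cust_id=4) has no partner → excluded.
Total: 5 rows.

5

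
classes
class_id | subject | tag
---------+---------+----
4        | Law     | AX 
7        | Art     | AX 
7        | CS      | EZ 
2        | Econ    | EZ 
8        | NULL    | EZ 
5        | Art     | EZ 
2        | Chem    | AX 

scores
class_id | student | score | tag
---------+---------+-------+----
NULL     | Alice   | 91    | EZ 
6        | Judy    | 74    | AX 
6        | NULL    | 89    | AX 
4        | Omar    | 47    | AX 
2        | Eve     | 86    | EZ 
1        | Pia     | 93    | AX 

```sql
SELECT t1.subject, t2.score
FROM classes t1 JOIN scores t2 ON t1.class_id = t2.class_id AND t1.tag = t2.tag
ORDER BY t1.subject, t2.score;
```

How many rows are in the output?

2

INNER JOIN keeps only pairs where the ON condition holds.
Matching on t1.class_id = t2.class_id AND t1.tag = t2.tag. A NULL in a compared column never satisfies the condition.
Matched pairs: 2.
Total: 2 rows.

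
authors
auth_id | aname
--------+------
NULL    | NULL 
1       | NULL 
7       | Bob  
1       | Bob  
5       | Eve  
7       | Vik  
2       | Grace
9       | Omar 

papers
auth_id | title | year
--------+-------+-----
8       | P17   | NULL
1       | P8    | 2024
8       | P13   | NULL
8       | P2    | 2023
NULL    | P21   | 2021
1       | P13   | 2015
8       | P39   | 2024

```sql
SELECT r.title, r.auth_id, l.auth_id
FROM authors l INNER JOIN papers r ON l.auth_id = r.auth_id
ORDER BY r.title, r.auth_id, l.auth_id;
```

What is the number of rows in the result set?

4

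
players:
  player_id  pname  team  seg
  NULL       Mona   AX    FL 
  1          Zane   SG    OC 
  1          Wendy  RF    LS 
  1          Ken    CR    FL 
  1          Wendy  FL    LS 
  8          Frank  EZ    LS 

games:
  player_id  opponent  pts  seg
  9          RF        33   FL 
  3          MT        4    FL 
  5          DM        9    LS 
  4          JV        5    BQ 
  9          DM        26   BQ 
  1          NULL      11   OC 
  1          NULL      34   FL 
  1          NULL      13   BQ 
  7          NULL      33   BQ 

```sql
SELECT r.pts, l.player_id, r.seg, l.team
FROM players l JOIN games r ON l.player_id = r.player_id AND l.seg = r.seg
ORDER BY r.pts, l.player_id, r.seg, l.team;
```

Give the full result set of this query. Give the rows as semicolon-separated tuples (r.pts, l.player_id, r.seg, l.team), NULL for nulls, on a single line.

INNER JOIN keeps only pairs where the ON condition holds.
Matching on l.player_id = r.player_id AND l.seg = r.seg. A NULL in a compared column never satisfies the condition.
Matched pairs: 2.

(11, 1, OC, SG); (34, 1, FL, CR)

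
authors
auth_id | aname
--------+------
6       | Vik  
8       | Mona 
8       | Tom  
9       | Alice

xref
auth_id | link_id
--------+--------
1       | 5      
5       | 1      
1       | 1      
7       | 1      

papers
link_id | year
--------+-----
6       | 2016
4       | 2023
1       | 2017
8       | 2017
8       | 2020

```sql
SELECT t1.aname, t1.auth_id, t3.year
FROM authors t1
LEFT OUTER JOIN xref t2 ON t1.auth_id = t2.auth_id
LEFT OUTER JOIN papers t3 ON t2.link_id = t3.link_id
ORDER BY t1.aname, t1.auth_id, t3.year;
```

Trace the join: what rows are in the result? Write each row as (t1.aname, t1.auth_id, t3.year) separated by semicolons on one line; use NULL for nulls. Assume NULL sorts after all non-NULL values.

Step 1 — t1 LEFT JOIN t2 on auth_id → 4 row(s).
Then LEFT JOIN `papers t3` on link_id: each of those 4 rows is kept; rows whose t2.link_id has no match in t3 get NULL for t3's columns.

(Alice, 9, NULL); (Mona, 8, NULL); (Tom, 8, NULL); (Vik, 6, NULL)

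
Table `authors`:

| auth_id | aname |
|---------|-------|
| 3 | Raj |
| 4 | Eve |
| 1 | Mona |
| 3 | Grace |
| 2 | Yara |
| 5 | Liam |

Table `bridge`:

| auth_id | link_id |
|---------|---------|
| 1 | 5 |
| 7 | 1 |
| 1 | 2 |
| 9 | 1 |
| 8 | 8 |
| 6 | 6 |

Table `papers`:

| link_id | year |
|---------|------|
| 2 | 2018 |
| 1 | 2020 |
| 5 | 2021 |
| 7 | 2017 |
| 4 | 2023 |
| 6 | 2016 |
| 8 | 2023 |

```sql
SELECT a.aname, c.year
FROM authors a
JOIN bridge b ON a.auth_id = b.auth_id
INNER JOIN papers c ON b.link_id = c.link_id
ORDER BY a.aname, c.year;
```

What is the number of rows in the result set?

2

Joins associate left-to-right: authors INNER JOIN bridge on auth_id gives 2 intermediate row(s).
Then INNER JOIN `papers c` on link_id: keep only rows whose b.link_id appears in c.
Result: 2 row(s).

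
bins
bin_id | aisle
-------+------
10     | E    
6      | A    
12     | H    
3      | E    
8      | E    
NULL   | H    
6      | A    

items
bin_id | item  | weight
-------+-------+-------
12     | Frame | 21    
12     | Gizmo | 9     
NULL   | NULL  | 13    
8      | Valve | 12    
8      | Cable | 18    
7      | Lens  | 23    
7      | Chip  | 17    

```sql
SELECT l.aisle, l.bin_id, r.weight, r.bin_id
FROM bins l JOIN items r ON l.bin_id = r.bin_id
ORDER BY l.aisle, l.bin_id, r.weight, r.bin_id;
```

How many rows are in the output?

4

INNER JOIN keeps only pairs where the ON condition holds.
Matching on l.bin_id = r.bin_id. A NULL in a compared column never satisfies the condition.
- l row (bin_id=10): no match → dropped.
- l row (bin_id=6): no match → dropped.
- l row (bin_id=12): matches 2 r row(s) → 2 output row(s).
- l row (bin_id=3): no match → dropped.
- l row (bin_id=8): matches 2 r row(s) → 2 output row(s).
- l row (bin_id=NULL): no match → dropped.
- l row (bin_id=6): no match → dropped.
Total: 4 rows.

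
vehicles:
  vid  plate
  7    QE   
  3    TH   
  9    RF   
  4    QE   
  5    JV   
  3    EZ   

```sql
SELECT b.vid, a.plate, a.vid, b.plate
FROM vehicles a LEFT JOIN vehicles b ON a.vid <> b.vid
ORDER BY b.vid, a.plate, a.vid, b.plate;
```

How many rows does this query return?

28

LEFT JOIN keeps every row from `vehicles a`; unmatched rows get NULL for `vehicles b`'s columns.
Matching on a.vid <> b.vid.
- a row (vid=7): matches 5 b row(s) → 5 output row(s).
- a row (vid=3): matches 4 b row(s) → 4 output row(s).
- a row (vid=9): matches 5 b row(s) → 5 output row(s).
- a row (vid=4): matches 5 b row(s) → 5 output row(s).
- a row (vid=5): matches 5 b row(s) → 5 output row(s).
- a row (vid=3): matches 4 b row(s) → 4 output row(s).
Total: 28 rows.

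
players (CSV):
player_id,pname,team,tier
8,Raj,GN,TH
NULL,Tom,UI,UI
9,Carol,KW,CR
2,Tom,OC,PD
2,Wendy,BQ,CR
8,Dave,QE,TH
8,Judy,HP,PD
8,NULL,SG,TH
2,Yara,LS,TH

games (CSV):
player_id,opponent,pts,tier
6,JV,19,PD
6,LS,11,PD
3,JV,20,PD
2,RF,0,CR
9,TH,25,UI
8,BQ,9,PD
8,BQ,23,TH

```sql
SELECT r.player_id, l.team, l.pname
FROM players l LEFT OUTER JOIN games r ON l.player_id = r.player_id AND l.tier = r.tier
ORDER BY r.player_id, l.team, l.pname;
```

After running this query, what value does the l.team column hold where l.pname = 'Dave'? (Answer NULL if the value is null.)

QE

LEFT JOIN keeps every row from `players`; unmatched rows get NULL for `games`'s columns.
Matching on l.player_id = r.player_id AND l.tier = r.tier. A NULL in a compared column never satisfies the condition.
Matched pairs: 5; unmatched l rows kept: 4.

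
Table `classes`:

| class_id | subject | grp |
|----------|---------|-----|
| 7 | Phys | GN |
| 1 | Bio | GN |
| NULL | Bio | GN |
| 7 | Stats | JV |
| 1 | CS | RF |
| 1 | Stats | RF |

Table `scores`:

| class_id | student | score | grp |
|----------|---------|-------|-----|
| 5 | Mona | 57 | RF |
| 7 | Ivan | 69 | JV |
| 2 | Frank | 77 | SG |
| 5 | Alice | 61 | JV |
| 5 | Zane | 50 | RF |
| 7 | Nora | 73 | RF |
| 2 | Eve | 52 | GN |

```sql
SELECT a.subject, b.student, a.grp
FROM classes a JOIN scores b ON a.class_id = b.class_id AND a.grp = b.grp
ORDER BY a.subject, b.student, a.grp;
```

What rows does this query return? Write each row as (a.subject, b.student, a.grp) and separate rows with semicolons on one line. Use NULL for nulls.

INNER JOIN keeps only pairs where the ON condition holds.
Matching on a.class_id = b.class_id AND a.grp = b.grp. A NULL in a compared column never satisfies the condition.
- a row (class_id=7, grp=GN): no match → dropped.
- a row (class_id=1, grp=GN): no match → dropped.
- a row (class_id=NULL, grp=GN): no match → dropped.
- a row (class_id=7, grp=JV): matches 1 b row(s) → 1 output row(s).
- a row (class_id=1, grp=RF): no match → dropped.
- a row (class_id=1, grp=RF): no match → dropped.
After projecting and ordering:
a.subject | b.student | a.grp
Stats | Ivan | JV

(Stats, Ivan, JV)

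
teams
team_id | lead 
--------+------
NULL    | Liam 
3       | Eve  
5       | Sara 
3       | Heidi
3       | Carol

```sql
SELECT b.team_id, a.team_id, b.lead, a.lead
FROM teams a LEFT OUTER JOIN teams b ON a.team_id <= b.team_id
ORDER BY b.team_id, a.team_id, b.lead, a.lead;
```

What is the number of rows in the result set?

LEFT JOIN keeps every row from `teams a`; unmatched rows get NULL for `teams b`'s columns.
Matching on a.team_id <= b.team_id. A NULL in a compared column never satisfies the condition.
- a row (team_id=NULL): no match → kept, b columns NULL.
- a row (team_id=3): matches 4 b row(s) → 4 output row(s).
- a row (team_id=5): matches 1 b row(s) → 1 output row(s).
- a row (team_id=3): matches 4 b row(s) → 4 output row(s).
- a row (team_id=3): matches 4 b row(s) → 4 output row(s).
Total: 13 matched + 1 padded = 14 rows.

14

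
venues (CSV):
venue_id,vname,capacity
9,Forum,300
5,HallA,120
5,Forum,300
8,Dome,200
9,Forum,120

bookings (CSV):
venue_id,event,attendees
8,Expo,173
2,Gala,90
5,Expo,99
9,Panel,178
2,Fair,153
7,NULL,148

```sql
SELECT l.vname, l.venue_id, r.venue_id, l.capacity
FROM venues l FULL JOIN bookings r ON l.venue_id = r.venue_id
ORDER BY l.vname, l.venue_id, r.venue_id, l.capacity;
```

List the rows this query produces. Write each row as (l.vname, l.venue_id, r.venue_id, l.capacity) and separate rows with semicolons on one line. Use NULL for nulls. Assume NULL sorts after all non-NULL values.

(Dome, 8, 8, 200); (Forum, 5, 5, 300); (Forum, 9, 9, 120); (Forum, 9, 9, 300); (HallA, 5, 5, 120); (NULL, NULL, 2, NULL); (NULL, NULL, 2, NULL); (NULL, NULL, 7, NULL)

FULL OUTER JOIN keeps every row from both sides; unmatched rows get NULL for the other side's columns.
Matching on l.venue_id = r.venue_id.
Matched pairs: 5; unmatched l rows kept: 0; unmatched r rows kept: 3.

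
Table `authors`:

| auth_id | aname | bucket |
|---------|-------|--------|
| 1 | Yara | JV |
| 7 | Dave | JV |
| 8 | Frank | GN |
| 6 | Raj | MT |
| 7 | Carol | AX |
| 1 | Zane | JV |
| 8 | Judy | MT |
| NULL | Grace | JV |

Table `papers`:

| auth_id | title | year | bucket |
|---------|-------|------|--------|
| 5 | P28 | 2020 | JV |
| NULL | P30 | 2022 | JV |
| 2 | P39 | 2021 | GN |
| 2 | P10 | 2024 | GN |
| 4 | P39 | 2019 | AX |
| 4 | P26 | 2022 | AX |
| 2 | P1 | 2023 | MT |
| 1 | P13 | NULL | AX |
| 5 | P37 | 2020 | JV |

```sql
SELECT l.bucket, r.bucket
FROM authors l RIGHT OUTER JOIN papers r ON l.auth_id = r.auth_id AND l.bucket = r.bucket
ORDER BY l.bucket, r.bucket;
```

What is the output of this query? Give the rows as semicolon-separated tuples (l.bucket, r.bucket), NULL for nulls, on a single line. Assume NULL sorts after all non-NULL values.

RIGHT JOIN keeps every row from `papers`; unmatched rows get NULL for `authors`'s columns.
Matching on l.auth_id = r.auth_id AND l.bucket = r.bucket. A NULL in a compared column never satisfies the condition.
Matched pairs: 0; unmatched r rows kept: 9.

(NULL, AX); (NULL, AX); (NULL, AX); (NULL, GN); (NULL, GN); (NULL, JV); (NULL, JV); (NULL, JV); (NULL, MT)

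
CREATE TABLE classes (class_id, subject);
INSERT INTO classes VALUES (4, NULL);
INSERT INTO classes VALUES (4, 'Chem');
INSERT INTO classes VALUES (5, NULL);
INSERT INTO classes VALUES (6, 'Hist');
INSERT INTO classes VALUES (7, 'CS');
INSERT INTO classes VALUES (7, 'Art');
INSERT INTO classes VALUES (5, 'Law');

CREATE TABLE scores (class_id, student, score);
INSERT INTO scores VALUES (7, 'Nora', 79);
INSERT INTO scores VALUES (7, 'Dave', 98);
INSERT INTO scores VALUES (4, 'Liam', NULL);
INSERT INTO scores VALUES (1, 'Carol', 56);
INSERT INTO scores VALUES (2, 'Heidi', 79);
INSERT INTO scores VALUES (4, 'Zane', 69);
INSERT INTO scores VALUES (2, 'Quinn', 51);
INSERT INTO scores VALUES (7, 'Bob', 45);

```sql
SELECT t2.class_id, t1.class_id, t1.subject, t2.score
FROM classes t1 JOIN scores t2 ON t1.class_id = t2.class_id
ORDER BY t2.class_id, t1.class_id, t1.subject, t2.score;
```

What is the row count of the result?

10

INNER JOIN keeps only pairs where the ON condition holds.
Matching on t1.class_id = t2.class_id.
Matched pairs: 10.
Total: 10 rows.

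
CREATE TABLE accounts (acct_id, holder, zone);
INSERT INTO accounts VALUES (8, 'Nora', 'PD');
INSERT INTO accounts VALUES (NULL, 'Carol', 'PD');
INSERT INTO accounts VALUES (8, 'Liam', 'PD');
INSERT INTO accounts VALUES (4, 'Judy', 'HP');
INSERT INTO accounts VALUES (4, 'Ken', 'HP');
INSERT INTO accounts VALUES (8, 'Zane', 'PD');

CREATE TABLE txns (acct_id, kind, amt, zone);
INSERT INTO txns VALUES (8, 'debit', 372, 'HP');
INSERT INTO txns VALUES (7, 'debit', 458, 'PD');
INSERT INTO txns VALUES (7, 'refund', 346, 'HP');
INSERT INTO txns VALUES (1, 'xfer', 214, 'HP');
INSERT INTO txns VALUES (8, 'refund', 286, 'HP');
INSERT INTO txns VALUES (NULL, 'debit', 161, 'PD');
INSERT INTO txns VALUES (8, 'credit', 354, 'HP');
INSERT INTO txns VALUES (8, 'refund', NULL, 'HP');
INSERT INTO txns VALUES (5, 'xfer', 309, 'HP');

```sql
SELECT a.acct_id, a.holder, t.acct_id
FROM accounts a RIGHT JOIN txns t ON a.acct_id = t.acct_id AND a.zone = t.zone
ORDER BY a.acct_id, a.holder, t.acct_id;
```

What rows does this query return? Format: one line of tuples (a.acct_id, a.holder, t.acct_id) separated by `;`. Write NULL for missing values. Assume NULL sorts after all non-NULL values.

(NULL, NULL, 1); (NULL, NULL, 5); (NULL, NULL, 7); (NULL, NULL, 7); (NULL, NULL, 8); (NULL, NULL, 8); (NULL, NULL, 8); (NULL, NULL, 8); (NULL, NULL, NULL)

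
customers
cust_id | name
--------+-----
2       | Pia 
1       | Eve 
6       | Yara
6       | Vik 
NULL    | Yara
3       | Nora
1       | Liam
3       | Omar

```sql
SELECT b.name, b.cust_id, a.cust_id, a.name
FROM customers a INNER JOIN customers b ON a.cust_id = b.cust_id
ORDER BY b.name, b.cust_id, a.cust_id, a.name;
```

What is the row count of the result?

INNER JOIN keeps only pairs where the ON condition holds.
Matching on a.cust_id = b.cust_id. A NULL in a compared column never satisfies the condition.
- a (cust_id=2) pairs with 1 row(s) of b.
- a (cust_id=1) pairs with 2 row(s) of b.
- a (cust_id=6) pairs with 2 row(s) of b.
- a (cust_id=6) pairs with 2 row(s) of b.
- a (cust_id=NULL) has no partner → excluded.
- a (cust_id=3) pairs with 2 row(s) of b.
- a (cust_id=1) pairs with 2 row(s) of b.
- a (cust_id=3) pairs with 2 row(s) of b.
Total: 13 rows.

13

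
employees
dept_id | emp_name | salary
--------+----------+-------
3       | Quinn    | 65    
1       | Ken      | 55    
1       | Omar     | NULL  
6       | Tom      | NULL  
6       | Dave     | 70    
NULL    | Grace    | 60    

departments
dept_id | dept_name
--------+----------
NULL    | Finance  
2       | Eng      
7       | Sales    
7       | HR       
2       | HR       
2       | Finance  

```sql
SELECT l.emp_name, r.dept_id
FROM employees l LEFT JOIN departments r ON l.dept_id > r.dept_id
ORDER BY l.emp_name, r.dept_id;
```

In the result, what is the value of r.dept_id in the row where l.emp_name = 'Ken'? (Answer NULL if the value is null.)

NULL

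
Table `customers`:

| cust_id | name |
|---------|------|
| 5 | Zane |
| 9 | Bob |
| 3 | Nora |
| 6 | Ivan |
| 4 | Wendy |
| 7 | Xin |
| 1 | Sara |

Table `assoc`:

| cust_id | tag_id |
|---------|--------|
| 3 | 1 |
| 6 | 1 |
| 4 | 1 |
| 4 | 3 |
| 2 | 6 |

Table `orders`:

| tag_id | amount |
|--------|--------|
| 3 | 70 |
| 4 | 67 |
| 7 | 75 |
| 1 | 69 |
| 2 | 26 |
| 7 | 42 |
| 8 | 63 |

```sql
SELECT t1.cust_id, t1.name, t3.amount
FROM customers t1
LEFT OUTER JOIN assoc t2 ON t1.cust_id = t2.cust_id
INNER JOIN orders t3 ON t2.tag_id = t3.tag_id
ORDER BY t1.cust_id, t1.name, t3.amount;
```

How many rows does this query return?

4

Step 1 — t1 LEFT JOIN t2 on cust_id → 8 row(s).
Then INNER JOIN `orders t3` on tag_id: keep only rows whose t2.tag_id appears in t3.
Result: 4 row(s).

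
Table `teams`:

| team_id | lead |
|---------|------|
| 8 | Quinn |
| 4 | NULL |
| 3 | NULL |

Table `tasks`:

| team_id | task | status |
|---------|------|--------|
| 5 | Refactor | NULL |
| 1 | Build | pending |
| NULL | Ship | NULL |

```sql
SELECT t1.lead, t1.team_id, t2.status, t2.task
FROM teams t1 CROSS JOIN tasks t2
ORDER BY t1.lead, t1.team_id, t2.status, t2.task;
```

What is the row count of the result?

9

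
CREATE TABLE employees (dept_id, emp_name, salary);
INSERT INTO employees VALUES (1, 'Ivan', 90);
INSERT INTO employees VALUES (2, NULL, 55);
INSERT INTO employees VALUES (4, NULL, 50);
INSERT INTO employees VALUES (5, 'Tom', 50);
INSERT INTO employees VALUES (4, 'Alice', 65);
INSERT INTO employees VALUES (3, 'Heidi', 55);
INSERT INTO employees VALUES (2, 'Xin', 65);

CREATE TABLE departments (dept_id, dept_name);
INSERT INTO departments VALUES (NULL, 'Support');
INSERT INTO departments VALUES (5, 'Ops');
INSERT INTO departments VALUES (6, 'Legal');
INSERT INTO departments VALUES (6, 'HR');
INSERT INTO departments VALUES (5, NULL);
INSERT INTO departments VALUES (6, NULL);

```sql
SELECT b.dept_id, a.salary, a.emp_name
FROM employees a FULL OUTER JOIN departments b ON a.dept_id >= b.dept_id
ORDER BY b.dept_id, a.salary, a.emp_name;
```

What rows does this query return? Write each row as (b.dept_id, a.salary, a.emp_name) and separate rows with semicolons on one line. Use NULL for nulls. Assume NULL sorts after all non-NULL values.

FULL OUTER JOIN keeps every row from both sides; unmatched rows get NULL for the other side's columns.
Matching on a.dept_id >= b.dept_id. A NULL in a compared column never satisfies the condition.
Matched pairs: 2; unmatched a rows kept: 6; unmatched b rows kept: 4.

(5, 50, Tom); (5, 50, Tom); (6, NULL, NULL); (6, NULL, NULL); (6, NULL, NULL); (NULL, 50, NULL); (NULL, 55, Heidi); (NULL, 55, NULL); (NULL, 65, Alice); (NULL, 65, Xin); (NULL, 90, Ivan); (NULL, NULL, NULL)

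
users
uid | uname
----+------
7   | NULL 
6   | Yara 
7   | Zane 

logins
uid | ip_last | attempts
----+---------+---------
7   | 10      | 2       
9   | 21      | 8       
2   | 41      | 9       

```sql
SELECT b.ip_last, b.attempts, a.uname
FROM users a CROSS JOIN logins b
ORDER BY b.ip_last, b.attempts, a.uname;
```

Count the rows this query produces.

9

CROSS JOIN pairs every row of `users` with every row of `logins`: 3 × 3 = 9 rows.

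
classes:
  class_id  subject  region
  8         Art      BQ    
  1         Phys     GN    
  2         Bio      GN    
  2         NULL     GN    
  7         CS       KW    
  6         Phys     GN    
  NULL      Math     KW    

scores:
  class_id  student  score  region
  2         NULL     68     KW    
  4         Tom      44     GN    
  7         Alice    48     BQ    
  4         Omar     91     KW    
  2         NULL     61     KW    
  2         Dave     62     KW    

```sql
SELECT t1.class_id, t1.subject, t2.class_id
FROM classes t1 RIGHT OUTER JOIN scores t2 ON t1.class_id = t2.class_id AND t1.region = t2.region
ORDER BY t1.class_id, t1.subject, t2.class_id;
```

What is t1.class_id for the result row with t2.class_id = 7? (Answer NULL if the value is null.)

NULL

RIGHT JOIN keeps every row from `scores`; unmatched rows get NULL for `classes`'s columns.
Matching on t1.class_id = t2.class_id AND t1.region = t2.region. A NULL in a compared column never satisfies the condition.
- t1[0] class_id=8, region=BQ → no match.
- t1[1] class_id=1, region=GN → no match.
- t1[2] class_id=2, region=GN → no match.
- t1[3] class_id=2, region=GN → no match.
- t1[4] class_id=7, region=KW → no match.
- t1[5] class_id=6, region=GN → no match.
- t1[6] class_id=NULL, region=KW → no match.
- 6 row(s) from t2 found no t1 partner → padded with NULL.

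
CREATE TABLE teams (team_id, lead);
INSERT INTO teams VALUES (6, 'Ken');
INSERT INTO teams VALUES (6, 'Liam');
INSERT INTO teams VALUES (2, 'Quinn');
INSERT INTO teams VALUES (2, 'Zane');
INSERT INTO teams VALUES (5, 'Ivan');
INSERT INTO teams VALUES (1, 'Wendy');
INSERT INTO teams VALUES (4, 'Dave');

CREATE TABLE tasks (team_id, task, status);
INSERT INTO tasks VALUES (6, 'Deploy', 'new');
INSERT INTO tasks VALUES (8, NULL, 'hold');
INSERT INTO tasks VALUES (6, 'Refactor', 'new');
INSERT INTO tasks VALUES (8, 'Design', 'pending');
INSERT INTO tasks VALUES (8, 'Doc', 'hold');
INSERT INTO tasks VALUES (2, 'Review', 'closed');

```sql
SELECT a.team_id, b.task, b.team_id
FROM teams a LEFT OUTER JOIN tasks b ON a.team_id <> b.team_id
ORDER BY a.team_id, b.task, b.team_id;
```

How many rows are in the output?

36

LEFT JOIN keeps every row from `teams`; unmatched rows get NULL for `tasks`'s columns.
Matching on a.team_id <> b.team_id.
- a[0] team_id=6 → 4 match(es) in b → 4 row(s).
- a[1] team_id=6 → 4 match(es) in b → 4 row(s).
- a[2] team_id=2 → 5 match(es) in b → 5 row(s).
- a[3] team_id=2 → 5 match(es) in b → 5 row(s).
- a[4] team_id=5 → 6 match(es) in b → 6 row(s).
- a[5] team_id=1 → 6 match(es) in b → 6 row(s).
- a[6] team_id=4 → 6 match(es) in b → 6 row(s).
Total: 36 rows.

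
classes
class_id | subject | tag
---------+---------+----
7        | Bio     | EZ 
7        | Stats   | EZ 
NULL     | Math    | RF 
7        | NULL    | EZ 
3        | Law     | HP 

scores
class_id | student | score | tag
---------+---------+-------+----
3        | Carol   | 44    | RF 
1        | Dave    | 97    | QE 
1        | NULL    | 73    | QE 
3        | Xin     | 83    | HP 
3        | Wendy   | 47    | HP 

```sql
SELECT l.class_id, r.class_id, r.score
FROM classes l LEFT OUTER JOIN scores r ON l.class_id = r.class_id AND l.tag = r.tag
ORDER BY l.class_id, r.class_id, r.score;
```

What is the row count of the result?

6

LEFT JOIN keeps every row from `classes`; unmatched rows get NULL for `scores`'s columns.
Matching on l.class_id = r.class_id AND l.tag = r.tag. A NULL in a compared column never satisfies the condition.
- l[0] class_id=7, tag=EZ → no match; kept with NULLs on the r side.
- l[1] class_id=7, tag=EZ → no match; kept with NULLs on the r side.
- l[2] class_id=NULL, tag=RF → no match; kept with NULLs on the r side.
- l[3] class_id=7, tag=EZ → no match; kept with NULLs on the r side.
- l[4] class_id=3, tag=HP → 2 match(es) in r → 2 row(s).
Total: 2 matched + 4 padded = 6 rows.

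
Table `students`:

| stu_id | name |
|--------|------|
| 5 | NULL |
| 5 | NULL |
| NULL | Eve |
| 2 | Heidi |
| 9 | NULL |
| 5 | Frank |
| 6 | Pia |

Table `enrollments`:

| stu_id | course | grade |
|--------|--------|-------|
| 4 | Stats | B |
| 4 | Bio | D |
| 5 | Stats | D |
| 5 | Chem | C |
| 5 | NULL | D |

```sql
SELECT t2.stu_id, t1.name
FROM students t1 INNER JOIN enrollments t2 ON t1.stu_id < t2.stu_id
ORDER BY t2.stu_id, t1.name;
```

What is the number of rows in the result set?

5

INNER JOIN keeps only pairs where the ON condition holds.
Matching on t1.stu_id < t2.stu_id. A NULL in a compared column never satisfies the condition.
- t1 (stu_id=5) has no partner → excluded.
- t1 (stu_id=5) has no partner → excluded.
- t1 (stu_id=NULL) has no partner → excluded.
- t1 (stu_id=2) pairs with 5 row(s) of t2.
- t1 (stu_id=9) has no partner → excluded.
- t1 (stu_id=5) has no partner → excluded.
- t1 (stu_id=6) has no partner → excluded.
Total: 5 rows.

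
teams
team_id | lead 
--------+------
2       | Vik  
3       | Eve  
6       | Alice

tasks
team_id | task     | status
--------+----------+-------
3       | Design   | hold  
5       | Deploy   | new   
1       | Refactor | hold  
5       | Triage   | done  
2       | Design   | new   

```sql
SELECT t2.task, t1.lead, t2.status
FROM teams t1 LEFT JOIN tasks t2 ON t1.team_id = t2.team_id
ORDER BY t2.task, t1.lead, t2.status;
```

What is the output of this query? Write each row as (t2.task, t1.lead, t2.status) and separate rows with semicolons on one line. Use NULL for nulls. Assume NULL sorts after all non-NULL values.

LEFT JOIN keeps every row from `teams`; unmatched rows get NULL for `tasks`'s columns.
Matching on t1.team_id = t2.team_id.
- t1[0] team_id=2 → 1 match(es) in t2 → 1 row(s).
- t1[1] team_id=3 → 1 match(es) in t2 → 1 row(s).
- t1[2] team_id=6 → no match; kept with NULLs on the t2 side.
After projecting and ordering:
t2.task | t1.lead | t2.status
Design | Eve | hold
Design | Vik | new
NULL | Alice | NULL

(Design, Eve, hold); (Design, Vik, new); (NULL, Alice, NULL)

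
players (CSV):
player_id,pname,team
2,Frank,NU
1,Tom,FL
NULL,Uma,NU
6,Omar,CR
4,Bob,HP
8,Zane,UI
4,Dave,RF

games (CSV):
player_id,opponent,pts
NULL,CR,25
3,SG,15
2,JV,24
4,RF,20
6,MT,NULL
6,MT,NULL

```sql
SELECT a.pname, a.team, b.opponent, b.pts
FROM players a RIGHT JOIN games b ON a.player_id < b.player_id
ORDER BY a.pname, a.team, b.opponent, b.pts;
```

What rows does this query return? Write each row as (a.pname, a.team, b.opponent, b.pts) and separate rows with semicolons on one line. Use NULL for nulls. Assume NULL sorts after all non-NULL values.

RIGHT JOIN keeps every row from `games`; unmatched rows get NULL for `players`'s columns.
Matching on a.player_id < b.player_id. A NULL in a compared column never satisfies the condition.
- player_id=2: 4 matching b row(s), so 4 row(s) emitted.
- player_id=1: 5 matching b row(s), so 5 row(s) emitted.
- player_id=NULL: no matching b row.
- player_id=6: no matching b row.
- player_id=4: 2 matching b row(s), so 2 row(s) emitted.
- player_id=8: no matching b row.
- player_id=4: 2 matching b row(s), so 2 row(s) emitted.
- plus 1 unmatched b row(s), each kept with NULL a columns.

(Bob, HP, MT, NULL); (Bob, HP, MT, NULL); (Dave, RF, MT, NULL); (Dave, RF, MT, NULL); (Frank, NU, MT, NULL); (Frank, NU, MT, NULL); (Frank, NU, RF, 20); (Frank, NU, SG, 15); (Tom, FL, JV, 24); (Tom, FL, MT, NULL); (Tom, FL, MT, NULL); (Tom, FL, RF, 20); (Tom, FL, SG, 15); (NULL, NULL, CR, 25)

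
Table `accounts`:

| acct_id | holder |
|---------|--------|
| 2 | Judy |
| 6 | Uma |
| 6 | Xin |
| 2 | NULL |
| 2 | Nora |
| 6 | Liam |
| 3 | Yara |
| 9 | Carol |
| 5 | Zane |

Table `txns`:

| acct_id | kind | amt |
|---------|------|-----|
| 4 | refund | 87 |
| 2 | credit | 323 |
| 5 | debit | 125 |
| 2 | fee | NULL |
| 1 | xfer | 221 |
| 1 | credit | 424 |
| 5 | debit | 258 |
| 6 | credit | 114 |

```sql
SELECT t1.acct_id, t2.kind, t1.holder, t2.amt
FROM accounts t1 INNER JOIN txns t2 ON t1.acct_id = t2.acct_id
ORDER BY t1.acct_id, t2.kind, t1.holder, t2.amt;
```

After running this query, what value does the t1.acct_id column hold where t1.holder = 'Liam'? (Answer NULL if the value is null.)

6

INNER JOIN keeps only pairs where the ON condition holds.
Matching on t1.acct_id = t2.acct_id.
Matched pairs: 11.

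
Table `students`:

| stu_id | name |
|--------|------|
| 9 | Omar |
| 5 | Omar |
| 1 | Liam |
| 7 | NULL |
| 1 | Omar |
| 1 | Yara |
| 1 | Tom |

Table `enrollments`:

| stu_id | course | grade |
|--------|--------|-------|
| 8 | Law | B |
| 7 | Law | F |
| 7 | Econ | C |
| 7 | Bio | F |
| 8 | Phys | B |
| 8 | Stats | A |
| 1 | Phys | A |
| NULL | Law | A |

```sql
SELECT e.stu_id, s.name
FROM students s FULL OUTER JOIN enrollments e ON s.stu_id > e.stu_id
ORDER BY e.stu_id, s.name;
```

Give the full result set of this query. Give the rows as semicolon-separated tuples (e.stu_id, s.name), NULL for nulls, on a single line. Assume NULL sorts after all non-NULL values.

FULL OUTER JOIN keeps every row from both sides; unmatched rows get NULL for the other side's columns.
Matching on s.stu_id > e.stu_id. A NULL in a compared column never satisfies the condition.
Matched pairs: 9; unmatched s rows kept: 4; unmatched e rows kept: 1.

(1, Omar); (1, Omar); (1, NULL); (7, Omar); (7, Omar); (7, Omar); (8, Omar); (8, Omar); (8, Omar); (NULL, Liam); (NULL, Omar); (NULL, Tom); (NULL, Yara); (NULL, NULL)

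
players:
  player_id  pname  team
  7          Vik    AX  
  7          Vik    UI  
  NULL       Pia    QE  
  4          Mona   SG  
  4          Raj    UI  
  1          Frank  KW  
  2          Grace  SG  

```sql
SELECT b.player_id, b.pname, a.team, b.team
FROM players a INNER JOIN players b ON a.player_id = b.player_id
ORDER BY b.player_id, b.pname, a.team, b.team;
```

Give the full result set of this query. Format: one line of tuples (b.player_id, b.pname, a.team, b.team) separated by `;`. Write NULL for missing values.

INNER JOIN keeps only pairs where the ON condition holds.
Matching on a.player_id = b.player_id. A NULL in a compared column never satisfies the condition.
Matched pairs: 10.

(1, Frank, KW, KW); (2, Grace, SG, SG); (4, Mona, SG, SG); (4, Mona, UI, SG); (4, Raj, SG, UI); (4, Raj, UI, UI); (7, Vik, AX, AX); (7, Vik, AX, UI); (7, Vik, UI, AX); (7, Vik, UI, UI)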